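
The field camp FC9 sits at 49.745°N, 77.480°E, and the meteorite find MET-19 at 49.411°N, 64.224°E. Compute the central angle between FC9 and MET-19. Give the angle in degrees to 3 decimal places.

Δφ = -0.3340°,  Δλ = -13.2560°
a = sin²(Δφ/2) + cos φ₁ cos φ₂ sin²(Δλ/2) = 0.005610
c = 2·arcsin(√a) = 0.149935 rad = 8.5907°

8.591°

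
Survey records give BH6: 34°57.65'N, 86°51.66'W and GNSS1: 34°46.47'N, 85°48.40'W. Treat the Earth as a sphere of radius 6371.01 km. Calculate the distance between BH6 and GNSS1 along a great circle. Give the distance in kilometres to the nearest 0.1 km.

BH6: φ = +34.96083°, λ = -86.86100°
GNSS1: φ = +34.77450°, λ = -85.80667°
Δφ = -0.1863°,  Δλ = 1.0543°
a = sin²(Δφ/2) + cos φ₁ cos φ₂ sin²(Δλ/2) = 0.000060
c = 2·arcsin(√a) = 0.015444 rad = 0.8849°
d = R·c = 6371.01 × 0.015444 = 98.4 km

98.4 km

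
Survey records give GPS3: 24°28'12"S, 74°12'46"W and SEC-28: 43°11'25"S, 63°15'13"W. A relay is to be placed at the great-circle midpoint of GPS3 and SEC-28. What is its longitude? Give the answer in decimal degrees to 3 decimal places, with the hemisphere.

GPS3: φ = -24.47000°, λ = -74.21278°
SEC-28: φ = -43.19028°, λ = -63.25361°
Bx = cos φ₂ cos Δλ = 0.715788,  By = cos φ₂ sin Δλ = 0.138606
φₘ = atan2(sin φ₁ + sin φ₂, √((cos φ₁ + Bx)² + By²)) = -33.95012°
λₘ = λ₁ + atan2(By, cos φ₁ + Bx) = -69.34037°

69.340°W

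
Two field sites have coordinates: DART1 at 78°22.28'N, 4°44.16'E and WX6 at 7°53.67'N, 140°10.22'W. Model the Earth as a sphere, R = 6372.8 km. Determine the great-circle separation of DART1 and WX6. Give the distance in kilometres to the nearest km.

10194 km

DART1: φ = +78.37133°, λ = +4.73600°
WX6: φ = +7.89450°, λ = -140.17033°
Δφ = -70.4768°,  Δλ = -144.9063°
a = sin²(Δφ/2) + cos φ₁ cos φ₂ sin²(Δλ/2) = 0.514416
c = 2·arcsin(√a) = 1.599633 rad = 91.6522°
d = R·c = 6372.8 × 1.599633 = 10194.1 km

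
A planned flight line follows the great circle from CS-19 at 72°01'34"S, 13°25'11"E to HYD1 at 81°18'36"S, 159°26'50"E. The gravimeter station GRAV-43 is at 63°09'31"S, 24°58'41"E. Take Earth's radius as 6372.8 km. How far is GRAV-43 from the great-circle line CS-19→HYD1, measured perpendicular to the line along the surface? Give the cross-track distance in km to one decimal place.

CS-19: φ = -72.02611°, λ = +13.41972°
HYD1: φ = -81.31000°, λ = +159.44722°
GRAV-43: φ = -63.15861°, λ = +24.97806°
δ₁₃ = central angle CS-19→GRAV-43 = 0.172131 rad  (haversine)
θ₁₃ = bearing CS-19→GRAV-43 = 31.883°,  θ₁₂ = bearing CS-19→HYD1 = 168.744°
dₓₜ = R·arcsin(sin δ₁₃ · sin(θ₁₃ − θ₁₂)) = 6372.8·arcsin(0.17128·sin(-136.861°)) = -748.084 km
|dₓₜ| = 748.084 km

748.1 km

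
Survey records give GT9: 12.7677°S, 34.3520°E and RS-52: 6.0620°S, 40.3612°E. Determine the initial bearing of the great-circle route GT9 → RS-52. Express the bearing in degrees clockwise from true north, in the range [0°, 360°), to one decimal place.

42.0°

Δλ = 6.0092°
y = sin Δλ · cos φ₂ = 0.104103
x = cos φ₁ sin φ₂ − sin φ₁ cos φ₂ cos Δλ = 0.115562
θ = atan2(y, x) = 42.0138° → 42.0138° (mod 360°)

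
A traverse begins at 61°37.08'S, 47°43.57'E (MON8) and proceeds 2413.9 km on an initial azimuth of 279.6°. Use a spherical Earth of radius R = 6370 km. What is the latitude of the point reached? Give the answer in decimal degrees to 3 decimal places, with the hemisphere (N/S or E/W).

MON8: φ = -61.61800°, λ = +47.72617°
δ = d/R = 2413.9/6370 = 0.378948 rad
φ₂ = arcsin(sin φ₁ cos δ + cos φ₁ sin δ cos θ)
   = arcsin(-0.87980·0.92905 + 0.47535·0.36994·0.16677) = -52.00397°
λ₂ = λ₁ + atan2(sin θ sin δ cos φ₁, cos δ − sin φ₁ sin φ₂) = 11.38973°

52.004°S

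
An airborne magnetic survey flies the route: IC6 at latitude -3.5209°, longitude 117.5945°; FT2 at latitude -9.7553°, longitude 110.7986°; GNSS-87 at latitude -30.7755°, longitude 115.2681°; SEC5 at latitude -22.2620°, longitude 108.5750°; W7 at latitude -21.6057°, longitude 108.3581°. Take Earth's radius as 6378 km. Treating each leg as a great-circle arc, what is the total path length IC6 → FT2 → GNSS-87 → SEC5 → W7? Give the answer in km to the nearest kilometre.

IC6→FT2: c = 0.160330 rad, d = 1022.59 km
FT2→GNSS-87: c = 0.373985 rad, d = 2385.27 km
GNSS-87→SEC5: c = 0.181567 rad, d = 1158.04 km
SEC5→W7: c = 0.011981 rad, d = 76.41 km
Total = 1022.59 + 2385.27 + 1158.04 + 76.41 = 4642.31 km

4642 km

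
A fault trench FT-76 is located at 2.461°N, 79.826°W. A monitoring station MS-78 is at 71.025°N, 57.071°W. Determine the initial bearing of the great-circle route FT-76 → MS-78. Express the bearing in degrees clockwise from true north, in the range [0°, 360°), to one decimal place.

Δλ = 22.7550°
y = sin Δλ · cos φ₂ = 0.125767
x = cos φ₁ sin φ₂ − sin φ₁ cos φ₂ cos Δλ = 0.931913
θ = atan2(y, x) = 7.6860° → 7.6860° (mod 360°)

7.7°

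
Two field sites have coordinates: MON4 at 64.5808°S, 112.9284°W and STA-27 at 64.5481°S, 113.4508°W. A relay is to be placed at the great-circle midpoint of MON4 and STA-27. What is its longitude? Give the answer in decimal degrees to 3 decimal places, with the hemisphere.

Bx = cos φ₂ cos Δλ = 0.429735,  By = cos φ₂ sin Δλ = -0.003918
φₘ = atan2(sin φ₁ + sin φ₂, √((cos φ₁ + Bx)² + By²)) = -64.56468°
λₘ = λ₁ + atan2(By, cos φ₁ + Bx) = -113.18976°

113.190°W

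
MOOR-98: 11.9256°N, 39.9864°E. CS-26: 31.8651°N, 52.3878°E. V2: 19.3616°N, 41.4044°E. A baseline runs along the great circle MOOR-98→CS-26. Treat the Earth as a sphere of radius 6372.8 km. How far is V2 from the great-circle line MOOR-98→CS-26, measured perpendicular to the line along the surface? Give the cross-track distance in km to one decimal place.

δ₁₃ = central angle MOOR-98→V2 = 0.131949 rad  (haversine)
θ₁₃ = bearing MOOR-98→V2 = 10.221°,  θ₁₂ = bearing MOOR-98→CS-26 = 27.856°
dₓₜ = R·arcsin(sin δ₁₃ · sin(θ₁₃ − θ₁₂)) = 6372.8·arcsin(0.13157·sin(-17.635°)) = -254.071 km
|dₓₜ| = 254.071 km

254.1 km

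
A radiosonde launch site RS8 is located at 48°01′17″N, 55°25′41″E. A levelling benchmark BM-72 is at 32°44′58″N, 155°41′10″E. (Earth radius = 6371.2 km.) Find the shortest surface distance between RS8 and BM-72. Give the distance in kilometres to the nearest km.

8053 km

RS8: φ = +48.02139°, λ = +55.42806°
BM-72: φ = +32.74944°, λ = +155.68611°
Δφ = -15.2719°,  Δλ = 100.2581°
a = sin²(Δφ/2) + cos φ₁ cos φ₂ sin²(Δλ/2) = 0.349013
c = 2·arcsin(√a) = 1.264034 rad = 72.4238°
d = R·c = 6371.2 × 1.264034 = 8053.4 km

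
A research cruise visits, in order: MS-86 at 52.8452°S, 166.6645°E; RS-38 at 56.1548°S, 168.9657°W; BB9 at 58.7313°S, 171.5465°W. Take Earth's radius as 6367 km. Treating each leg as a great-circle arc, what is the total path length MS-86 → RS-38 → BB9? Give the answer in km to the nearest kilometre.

1931 km

MS-86→RS-38: c = 0.252219 rad, d = 1605.88 km
RS-38→BB9: c = 0.051077 rad, d = 325.20 km
Total = 1605.88 + 325.20 = 1931.09 km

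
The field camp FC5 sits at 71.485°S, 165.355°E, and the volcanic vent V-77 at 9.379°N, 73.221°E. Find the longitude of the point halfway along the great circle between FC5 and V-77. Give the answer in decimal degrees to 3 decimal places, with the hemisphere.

91.253°E

Bx = cos φ₂ cos Δλ = -0.036739,  By = cos φ₂ sin Δλ = -0.985948
φₘ = atan2(sin φ₁ + sin φ₂, √((cos φ₁ + Bx)² + By²)) = -37.45229°
λₘ = λ₁ + atan2(By, cos φ₁ + Bx) = 91.25282°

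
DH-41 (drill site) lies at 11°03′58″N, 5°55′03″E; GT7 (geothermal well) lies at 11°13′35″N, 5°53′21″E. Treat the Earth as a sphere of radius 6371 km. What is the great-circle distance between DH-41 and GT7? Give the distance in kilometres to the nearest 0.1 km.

DH-41: φ = +11.06611°, λ = +5.91750°
GT7: φ = +11.22639°, λ = +5.88917°
Δφ = 0.1603°,  Δλ = -0.0283°
a = sin²(Δφ/2) + cos φ₁ cos φ₂ sin²(Δλ/2) = 0.000002
c = 2·arcsin(√a) = 0.002839 rad = 0.1627°
d = R·c = 6371 × 0.002839 = 18.1 km

18.1 km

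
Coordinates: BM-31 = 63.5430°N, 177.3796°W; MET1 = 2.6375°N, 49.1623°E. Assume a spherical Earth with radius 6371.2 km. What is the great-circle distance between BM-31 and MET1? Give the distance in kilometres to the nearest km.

11716 km

Δφ = -60.9055°,  Δλ = -133.4581°
a = sin²(Δφ/2) + cos φ₁ cos φ₂ sin²(Δλ/2) = 0.632461
c = 2·arcsin(√a) = 1.838919 rad = 105.3623°
d = R·c = 6371.2 × 1.838919 = 11716.1 km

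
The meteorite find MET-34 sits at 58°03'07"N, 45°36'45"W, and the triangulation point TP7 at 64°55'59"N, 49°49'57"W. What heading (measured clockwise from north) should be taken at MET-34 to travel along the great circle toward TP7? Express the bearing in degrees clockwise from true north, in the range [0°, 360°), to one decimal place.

MET-34: φ = +58.05194°, λ = -45.61250°
TP7: φ = +64.93306°, λ = -49.83250°
Δλ = -4.2200°
y = sin Δλ · cos φ₂ = -0.031177
x = cos φ₁ sin φ₂ − sin φ₁ cos φ₂ cos Δλ = 0.120784
θ = atan2(y, x) = -14.4733° → 345.5267° (mod 360°)

345.5°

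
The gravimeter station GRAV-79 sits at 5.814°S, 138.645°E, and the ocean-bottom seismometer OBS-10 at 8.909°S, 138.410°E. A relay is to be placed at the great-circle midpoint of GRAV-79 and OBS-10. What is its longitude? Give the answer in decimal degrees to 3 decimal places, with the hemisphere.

Bx = cos φ₂ cos Δλ = 0.987927,  By = cos φ₂ sin Δλ = -0.004052
φₘ = atan2(sin φ₁ + sin φ₂, √((cos φ₁ + Bx)² + By²)) = -7.36152°
λₘ = λ₁ + atan2(By, cos φ₁ + Bx) = 138.52791°

138.528°E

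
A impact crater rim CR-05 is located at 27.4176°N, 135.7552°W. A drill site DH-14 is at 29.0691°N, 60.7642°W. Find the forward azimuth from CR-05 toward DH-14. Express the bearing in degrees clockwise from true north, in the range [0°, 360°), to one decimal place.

Δλ = 74.9910°
y = sin Δλ · cos φ₂ = 0.844217
x = cos φ₁ sin φ₂ − sin φ₁ cos φ₂ cos Δλ = 0.327061
θ = atan2(y, x) = 68.8229° → 68.8229° (mod 360°)

68.8°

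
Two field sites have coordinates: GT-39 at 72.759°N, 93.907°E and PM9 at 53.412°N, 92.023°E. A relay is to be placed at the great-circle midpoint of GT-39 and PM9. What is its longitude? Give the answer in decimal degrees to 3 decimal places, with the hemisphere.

92.649°E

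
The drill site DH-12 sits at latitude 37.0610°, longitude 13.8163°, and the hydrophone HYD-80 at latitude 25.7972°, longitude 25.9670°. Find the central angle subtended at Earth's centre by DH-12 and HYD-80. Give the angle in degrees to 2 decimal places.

15.28°

Δφ = -11.2638°,  Δλ = 12.1507°
a = sin²(Δφ/2) + cos φ₁ cos φ₂ sin²(Δλ/2) = 0.017679
c = 2·arcsin(√a) = 0.266712 rad = 15.2815°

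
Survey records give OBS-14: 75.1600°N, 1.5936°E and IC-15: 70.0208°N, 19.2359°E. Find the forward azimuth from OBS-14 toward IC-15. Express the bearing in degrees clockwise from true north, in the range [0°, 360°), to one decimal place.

Δλ = 17.6423°
y = sin Δλ · cos φ₂ = 0.103554
x = cos φ₁ sin φ₂ − sin φ₁ cos φ₂ cos Δλ = -0.074042
θ = atan2(y, x) = 125.5650° → 125.5650° (mod 360°)

125.6°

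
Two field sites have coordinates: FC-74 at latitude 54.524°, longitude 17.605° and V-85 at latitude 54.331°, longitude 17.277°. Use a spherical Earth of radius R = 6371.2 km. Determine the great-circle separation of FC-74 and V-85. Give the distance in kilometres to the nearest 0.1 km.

30.2 km

Δφ = -0.1930°,  Δλ = -0.3280°
a = sin²(Δφ/2) + cos φ₁ cos φ₂ sin²(Δλ/2) = 0.000006
c = 2·arcsin(√a) = 0.004737 rad = 0.2714°
d = R·c = 6371.2 × 0.004737 = 30.2 km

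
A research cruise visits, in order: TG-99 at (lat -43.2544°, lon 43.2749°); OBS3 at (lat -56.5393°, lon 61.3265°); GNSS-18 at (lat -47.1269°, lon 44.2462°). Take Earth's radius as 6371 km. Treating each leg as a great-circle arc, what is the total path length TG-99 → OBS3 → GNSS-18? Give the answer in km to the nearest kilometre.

TG-99→OBS3: c = 0.306242 rad, d = 1951.07 km
OBS3→GNSS-18: c = 0.245602 rad, d = 1564.73 km
Total = 1951.07 + 1564.73 = 3515.80 km

3516 km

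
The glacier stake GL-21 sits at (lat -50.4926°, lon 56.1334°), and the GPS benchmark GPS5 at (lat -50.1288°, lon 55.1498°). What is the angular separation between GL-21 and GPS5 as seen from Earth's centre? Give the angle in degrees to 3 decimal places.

0.726°

Δφ = 0.3638°,  Δλ = -0.9836°
a = sin²(Δφ/2) + cos φ₁ cos φ₂ sin²(Δλ/2) = 0.000040
c = 2·arcsin(√a) = 0.012669 rad = 0.7259°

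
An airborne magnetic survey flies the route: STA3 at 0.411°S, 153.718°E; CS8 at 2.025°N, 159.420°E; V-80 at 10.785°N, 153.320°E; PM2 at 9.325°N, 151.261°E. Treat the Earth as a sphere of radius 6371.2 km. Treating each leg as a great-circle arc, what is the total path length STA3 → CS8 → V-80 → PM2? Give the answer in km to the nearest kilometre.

2151 km

STA3→CS8: c = 0.108204 rad, d = 689.39 km
CS8→V-80: c = 0.185867 rad, d = 1184.20 km
V-80→PM2: c = 0.043604 rad, d = 277.81 km
Total = 689.39 + 1184.20 + 277.81 = 2151.40 km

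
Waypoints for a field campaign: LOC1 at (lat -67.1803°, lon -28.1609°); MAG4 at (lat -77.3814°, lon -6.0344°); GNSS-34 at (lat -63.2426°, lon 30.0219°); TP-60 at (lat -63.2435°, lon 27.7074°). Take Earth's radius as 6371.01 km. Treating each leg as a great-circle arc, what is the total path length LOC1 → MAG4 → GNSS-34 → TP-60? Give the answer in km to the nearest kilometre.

LOC1→MAG4: c = 0.210376 rad, d = 1340.31 km
MAG4→GNSS-34: c = 0.314775 rad, d = 2005.43 km
GNSS-34→TP-60: c = 0.018185 rad, d = 115.86 km
Total = 1340.31 + 2005.43 + 115.86 = 3461.60 km

3462 km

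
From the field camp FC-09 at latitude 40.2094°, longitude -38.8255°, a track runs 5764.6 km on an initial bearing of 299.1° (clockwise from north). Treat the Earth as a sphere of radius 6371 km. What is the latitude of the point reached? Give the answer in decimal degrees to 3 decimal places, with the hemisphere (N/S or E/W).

43.702°N

δ = d/R = 5764.6/6371 = 0.904819 rad
φ₂ = arcsin(sin φ₁ cos δ + cos φ₁ sin δ cos θ)
   = arcsin(0.64558·0.61783 + 0.76369·0.78631·0.48634) = 43.70167°
λ₂ = λ₁ + atan2(sin θ sin δ cos φ₁, cos δ − sin φ₁ sin φ₂) = -110.69648°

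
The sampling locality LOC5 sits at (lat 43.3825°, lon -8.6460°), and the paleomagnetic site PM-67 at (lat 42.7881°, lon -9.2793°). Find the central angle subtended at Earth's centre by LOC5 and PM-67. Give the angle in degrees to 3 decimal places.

0.753°

Δφ = -0.5944°,  Δλ = -0.6333°
a = sin²(Δφ/2) + cos φ₁ cos φ₂ sin²(Δλ/2) = 0.000043
c = 2·arcsin(√a) = 0.013145 rad = 0.7531°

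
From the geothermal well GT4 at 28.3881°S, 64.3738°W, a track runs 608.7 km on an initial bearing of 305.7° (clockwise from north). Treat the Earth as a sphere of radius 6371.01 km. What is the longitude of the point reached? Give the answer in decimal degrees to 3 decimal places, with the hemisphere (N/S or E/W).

69.282°W

δ = d/R = 608.7/6371.01 = 0.095542 rad
φ₂ = arcsin(sin φ₁ cos δ + cos φ₁ sin δ cos θ)
   = arcsin(-0.47544·0.99544 + 0.87975·0.09540·0.58354) = -25.10633°
λ₂ = λ₁ + atan2(sin θ sin δ cos φ₁, cos δ − sin φ₁ sin φ₂) = -69.28163°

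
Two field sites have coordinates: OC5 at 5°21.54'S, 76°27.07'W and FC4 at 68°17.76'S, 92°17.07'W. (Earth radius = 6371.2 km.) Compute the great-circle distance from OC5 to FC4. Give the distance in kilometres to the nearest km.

OC5: φ = -5.35900°, λ = -76.45117°
FC4: φ = -68.29600°, λ = -92.28450°
Δφ = -62.9370°,  Δλ = -15.8333°
a = sin²(Δφ/2) + cos φ₁ cos φ₂ sin²(Δλ/2) = 0.279500
c = 2·arcsin(√a) = 1.114083 rad = 63.8323°
d = R·c = 6371.2 × 1.114083 = 7098.0 km

7098 km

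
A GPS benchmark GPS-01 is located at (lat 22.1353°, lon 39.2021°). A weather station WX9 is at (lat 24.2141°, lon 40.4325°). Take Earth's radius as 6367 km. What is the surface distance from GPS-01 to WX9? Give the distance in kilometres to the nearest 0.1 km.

Δφ = 2.0788°,  Δλ = 1.2304°
a = sin²(Δφ/2) + cos φ₁ cos φ₂ sin²(Δλ/2) = 0.000426
c = 2·arcsin(√a) = 0.041304 rad = 2.3666°
d = R·c = 6367 × 0.041304 = 263.0 km

263.0 km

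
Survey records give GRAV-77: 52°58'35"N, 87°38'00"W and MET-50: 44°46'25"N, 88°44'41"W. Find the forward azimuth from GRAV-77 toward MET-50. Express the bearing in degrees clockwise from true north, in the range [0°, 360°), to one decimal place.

GRAV-77: φ = +52.97639°, λ = -87.63333°
MET-50: φ = +44.77361°, λ = -88.74472°
Δλ = -1.1114°
y = sin Δλ · cos φ₂ = -0.013769
x = cos φ₁ sin φ₂ − sin φ₁ cos φ₂ cos Δλ = -0.142570
θ = atan2(y, x) = -174.4836° → 185.5164° (mod 360°)

185.5°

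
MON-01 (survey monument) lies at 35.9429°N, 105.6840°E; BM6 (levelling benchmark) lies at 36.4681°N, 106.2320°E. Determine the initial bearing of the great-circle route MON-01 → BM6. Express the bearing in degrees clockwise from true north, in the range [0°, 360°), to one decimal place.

Δλ = 0.5480°
y = sin Δλ · cos φ₂ = 0.007691
x = cos φ₁ sin φ₂ − sin φ₁ cos φ₂ cos Δλ = 0.009188
θ = atan2(y, x) = 39.9336° → 39.9336° (mod 360°)

39.9°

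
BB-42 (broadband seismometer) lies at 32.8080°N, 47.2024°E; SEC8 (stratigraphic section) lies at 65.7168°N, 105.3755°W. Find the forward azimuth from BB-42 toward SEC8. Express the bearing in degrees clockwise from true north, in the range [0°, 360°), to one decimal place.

Δλ = -152.5779°
y = sin Δλ · cos φ₂ = -0.189397
x = cos φ₁ sin φ₂ − sin φ₁ cos φ₂ cos Δλ = 0.963915
θ = atan2(y, x) = -11.1163° → 348.8837° (mod 360°)

348.9°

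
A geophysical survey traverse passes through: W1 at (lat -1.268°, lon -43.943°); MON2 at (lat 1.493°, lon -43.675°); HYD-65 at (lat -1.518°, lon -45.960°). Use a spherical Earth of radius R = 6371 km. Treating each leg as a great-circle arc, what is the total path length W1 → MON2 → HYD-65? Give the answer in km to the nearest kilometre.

729 km

W1→MON2: c = 0.048415 rad, d = 308.45 km
MON2→HYD-65: c = 0.065968 rad, d = 420.28 km
Total = 308.45 + 420.28 = 728.74 km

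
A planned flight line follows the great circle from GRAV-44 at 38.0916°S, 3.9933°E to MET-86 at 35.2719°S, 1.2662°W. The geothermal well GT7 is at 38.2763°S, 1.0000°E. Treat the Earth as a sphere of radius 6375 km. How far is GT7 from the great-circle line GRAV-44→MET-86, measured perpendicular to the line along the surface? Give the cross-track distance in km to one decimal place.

160.1 km

δ₁₃ = central angle GRAV-44→GT7 = 0.041189 rad  (haversine)
θ₁₃ = bearing GRAV-44→GT7 = 264.587°,  θ₁₂ = bearing GRAV-44→MET-86 = 302.169°
dₓₜ = R·arcsin(sin δ₁₃ · sin(θ₁₃ − θ₁₂)) = 6375·arcsin(0.04118·sin(-37.582°)) = -160.119 km
|dₓₜ| = 160.119 km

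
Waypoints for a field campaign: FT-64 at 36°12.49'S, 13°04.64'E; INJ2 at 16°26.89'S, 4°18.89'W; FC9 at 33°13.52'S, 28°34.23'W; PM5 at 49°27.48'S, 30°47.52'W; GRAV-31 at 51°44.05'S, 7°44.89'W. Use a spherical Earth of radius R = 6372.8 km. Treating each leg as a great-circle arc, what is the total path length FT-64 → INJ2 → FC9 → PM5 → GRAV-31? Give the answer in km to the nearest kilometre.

9308 km

FT-64: φ = -36.20817°, λ = +13.07733°
INJ2: φ = -16.44817°, λ = -4.31483°
FC9: φ = -33.22533°, λ = -28.57050°
PM5: φ = -49.45800°, λ = -30.79200°
GRAV-31: φ = -51.73417°, λ = -7.74817°
FT-64→INJ2: c = 0.437680 rad, d = 2789.25 km
INJ2→FC9: c = 0.480834 rad, d = 3064.26 km
FC9→PM5: c = 0.284772 rad, d = 1814.79 km
PM5→GRAV-31: c = 0.257265 rad, d = 1639.50 km
Total = 2789.25 + 3064.26 + 1814.79 + 1639.50 = 9307.80 km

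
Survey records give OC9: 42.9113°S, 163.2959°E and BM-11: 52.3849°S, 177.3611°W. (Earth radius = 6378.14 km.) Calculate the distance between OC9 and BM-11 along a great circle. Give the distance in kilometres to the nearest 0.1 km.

1784.2 km

Δφ = -9.4736°,  Δλ = 19.3430°
a = sin²(Δφ/2) + cos φ₁ cos φ₂ sin²(Δλ/2) = 0.019436
c = 2·arcsin(√a) = 0.279737 rad = 16.0278°
d = R·c = 6378.14 × 0.279737 = 1784.2 km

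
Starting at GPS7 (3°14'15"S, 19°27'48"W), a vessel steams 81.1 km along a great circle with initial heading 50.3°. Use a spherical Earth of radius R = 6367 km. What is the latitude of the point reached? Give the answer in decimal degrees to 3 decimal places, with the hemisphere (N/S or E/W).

GPS7: φ = -3.23750°, λ = -19.46333°
δ = d/R = 81.1/6367 = 0.012738 rad
φ₂ = arcsin(sin φ₁ cos δ + cos φ₁ sin δ cos θ)
   = arcsin(-0.05647·0.99992 + 0.99840·0.01274·0.63877) = -2.77117°
λ₂ = λ₁ + atan2(sin θ sin δ cos φ₁, cos δ − sin φ₁ sin φ₂) = -18.90117°

2.771°S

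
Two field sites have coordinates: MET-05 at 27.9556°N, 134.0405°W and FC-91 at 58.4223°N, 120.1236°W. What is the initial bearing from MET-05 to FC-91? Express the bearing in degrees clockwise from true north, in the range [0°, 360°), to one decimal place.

13.8°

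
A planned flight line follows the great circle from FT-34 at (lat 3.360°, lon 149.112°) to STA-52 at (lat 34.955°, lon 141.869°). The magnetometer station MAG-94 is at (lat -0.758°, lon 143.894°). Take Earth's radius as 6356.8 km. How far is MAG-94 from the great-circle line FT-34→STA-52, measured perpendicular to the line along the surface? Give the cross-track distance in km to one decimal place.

656.3 km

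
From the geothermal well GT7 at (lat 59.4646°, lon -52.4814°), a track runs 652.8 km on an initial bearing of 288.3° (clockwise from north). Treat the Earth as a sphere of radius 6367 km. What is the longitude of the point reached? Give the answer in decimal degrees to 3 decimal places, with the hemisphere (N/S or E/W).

δ = d/R = 652.8/6367 = 0.102529 rad
φ₂ = arcsin(sin φ₁ cos δ + cos φ₁ sin δ cos θ)
   = arcsin(0.86132·0.99475 + 0.50807·0.10235·0.31399) = 60.82326°
λ₂ = λ₁ + atan2(sin θ sin δ cos φ₁, cos δ − sin φ₁ sin φ₂) = -63.97900°

63.979°W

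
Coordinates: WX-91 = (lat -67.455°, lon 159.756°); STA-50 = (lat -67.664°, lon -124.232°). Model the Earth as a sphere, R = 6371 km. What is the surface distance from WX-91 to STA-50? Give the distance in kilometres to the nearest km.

Δφ = -0.2090°,  Δλ = 76.0120°
a = sin²(Δφ/2) + cos φ₁ cos φ₂ sin²(Δλ/2) = 0.055248
c = 2·arcsin(√a) = 0.474537 rad = 27.1890°
d = R·c = 6371 × 0.474537 = 3023.3 km

3023 km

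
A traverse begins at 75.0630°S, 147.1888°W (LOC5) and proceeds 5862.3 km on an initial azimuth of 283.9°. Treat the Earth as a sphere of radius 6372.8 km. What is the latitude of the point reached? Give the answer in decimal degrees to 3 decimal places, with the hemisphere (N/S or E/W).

32.423°S

δ = d/R = 5862.3/6372.8 = 0.919894 rad
φ₂ = arcsin(sin φ₁ cos δ + cos φ₁ sin δ cos θ)
   = arcsin(-0.96621·0.60590 + 0.25776·0.79554·0.24023) = -32.42336°
λ₂ = λ₁ + atan2(sin θ sin δ cos φ₁, cos δ − sin φ₁ sin φ₂) = 146.62547°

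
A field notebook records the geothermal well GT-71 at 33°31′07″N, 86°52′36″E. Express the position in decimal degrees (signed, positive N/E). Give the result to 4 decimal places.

lat: 33.5186° N → +33.5186°
lon: 86.8767° E → +86.8767°

+33.5186°, +86.8767°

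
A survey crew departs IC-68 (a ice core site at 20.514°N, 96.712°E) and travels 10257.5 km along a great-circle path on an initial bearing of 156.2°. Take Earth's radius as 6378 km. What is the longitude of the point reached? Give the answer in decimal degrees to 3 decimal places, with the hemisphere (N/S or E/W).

151.431°E

δ = d/R = 10257.5/6378 = 1.608263 rad
φ₂ = arcsin(sin φ₁ cos δ + cos φ₁ sin δ cos θ)
   = arcsin(0.35044·-0.03746 + 0.93659·0.99930·-0.91496) = -60.39642°
λ₂ = λ₁ + atan2(sin θ sin δ cos φ₁, cos δ − sin φ₁ sin φ₂) = 151.43073°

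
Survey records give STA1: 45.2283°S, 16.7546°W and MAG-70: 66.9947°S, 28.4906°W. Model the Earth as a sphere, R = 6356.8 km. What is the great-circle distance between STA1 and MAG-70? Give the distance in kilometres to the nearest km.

Δφ = -21.7664°,  Δλ = -11.7360°
a = sin²(Δφ/2) + cos φ₁ cos φ₂ sin²(Δλ/2) = 0.038525
c = 2·arcsin(√a) = 0.395122 rad = 22.6388°
d = R·c = 6356.8 × 0.395122 = 2511.7 km

2512 km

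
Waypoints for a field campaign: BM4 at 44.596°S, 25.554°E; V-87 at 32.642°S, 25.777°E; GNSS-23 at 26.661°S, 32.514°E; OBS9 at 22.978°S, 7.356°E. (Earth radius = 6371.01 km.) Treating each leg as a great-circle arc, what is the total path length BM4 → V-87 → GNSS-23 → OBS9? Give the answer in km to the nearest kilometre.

4827 km

BM4→V-87: c = 0.208659 rad, d = 1329.37 km
V-87→GNSS-23: c = 0.146004 rad, d = 930.19 km
GNSS-23→OBS9: c = 0.403006 rad, d = 2567.56 km
Total = 1329.37 + 930.19 + 2567.56 = 4827.12 km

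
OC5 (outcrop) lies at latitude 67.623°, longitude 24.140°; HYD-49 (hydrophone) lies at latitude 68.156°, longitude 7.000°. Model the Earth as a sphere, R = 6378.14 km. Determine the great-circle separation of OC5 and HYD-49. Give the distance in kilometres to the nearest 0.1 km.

Δφ = 0.5330°,  Δλ = -17.1400°
a = sin²(Δφ/2) + cos φ₁ cos φ₂ sin²(Δλ/2) = 0.003167
c = 2·arcsin(√a) = 0.112615 rad = 6.4523°
d = R·c = 6378.14 × 0.112615 = 718.3 km

718.3 km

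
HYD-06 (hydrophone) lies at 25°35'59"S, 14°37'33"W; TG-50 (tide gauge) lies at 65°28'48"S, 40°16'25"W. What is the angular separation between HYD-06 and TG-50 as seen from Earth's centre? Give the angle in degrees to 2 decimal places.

43.07°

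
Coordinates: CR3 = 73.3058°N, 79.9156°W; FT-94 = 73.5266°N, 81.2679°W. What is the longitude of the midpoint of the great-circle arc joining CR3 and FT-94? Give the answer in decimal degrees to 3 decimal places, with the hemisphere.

Bx = cos φ₂ cos Δλ = 0.283491,  By = cos φ₂ sin Δλ = -0.006692
φₘ = atan2(sin φ₁ + sin φ₂, √((cos φ₁ + Bx)² + By²)) = 73.41729°
λₘ = λ₁ + atan2(By, cos φ₁ + Bx) = -80.58738°

80.587°W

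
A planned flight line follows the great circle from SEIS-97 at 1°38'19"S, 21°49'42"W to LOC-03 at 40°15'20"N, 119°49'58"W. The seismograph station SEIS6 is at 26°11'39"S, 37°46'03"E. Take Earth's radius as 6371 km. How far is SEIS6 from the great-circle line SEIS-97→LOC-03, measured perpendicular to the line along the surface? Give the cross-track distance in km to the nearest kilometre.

1122 km

SEIS-97: φ = -1.63861°, λ = -21.82833°
LOC-03: φ = +40.25556°, λ = -119.83278°
SEIS6: φ = -26.19417°, λ = +37.76750°
δ₁₃ = central angle SEIS-97→SEIS6 = 1.085400 rad  (haversine)
θ₁₃ = bearing SEIS-97→SEIS6 = 118.958°,  θ₁₂ = bearing SEIS-97→LOC-03 = 310.387°
dₓₜ = R·arcsin(sin δ₁₃ · sin(θ₁₃ − θ₁₂)) = 6371·arcsin(0.88449·sin(-191.429°)) = 1122.409 km
|dₓₜ| = 1122.409 km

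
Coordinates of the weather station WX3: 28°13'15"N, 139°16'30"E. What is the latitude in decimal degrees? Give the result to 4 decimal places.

28.2208°N

28° + 13′/60 + 15″/3600 = 28 + 0.21667 + 0.00417 = 28.2208°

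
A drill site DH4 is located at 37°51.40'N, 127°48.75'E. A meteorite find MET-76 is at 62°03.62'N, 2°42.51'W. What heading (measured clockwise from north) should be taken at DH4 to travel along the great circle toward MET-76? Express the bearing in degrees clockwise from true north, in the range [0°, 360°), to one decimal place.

338.1°

DH4: φ = +37.85667°, λ = +127.81250°
MET-76: φ = +62.06033°, λ = -2.70850°
Δλ = -130.5210°
y = sin Δλ · cos φ₂ = -0.356170
x = cos φ₁ sin φ₂ − sin φ₁ cos φ₂ cos Δλ = 0.884341
θ = atan2(y, x) = -21.9372° → 338.0628° (mod 360°)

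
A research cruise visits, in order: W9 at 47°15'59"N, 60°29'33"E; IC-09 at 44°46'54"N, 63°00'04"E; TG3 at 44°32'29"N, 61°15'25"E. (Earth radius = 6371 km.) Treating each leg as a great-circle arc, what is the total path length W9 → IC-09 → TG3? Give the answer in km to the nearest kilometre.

478 km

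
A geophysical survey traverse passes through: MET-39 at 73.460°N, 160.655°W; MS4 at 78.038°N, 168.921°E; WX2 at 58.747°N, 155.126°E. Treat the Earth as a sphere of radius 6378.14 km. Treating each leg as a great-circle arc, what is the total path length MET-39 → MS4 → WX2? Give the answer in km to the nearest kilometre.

3167 km

MET-39→MS4: c = 0.150576 rad, d = 960.40 km
MS4→WX2: c = 0.345958 rad, d = 2206.57 km
Total = 960.40 + 2206.57 = 3166.96 km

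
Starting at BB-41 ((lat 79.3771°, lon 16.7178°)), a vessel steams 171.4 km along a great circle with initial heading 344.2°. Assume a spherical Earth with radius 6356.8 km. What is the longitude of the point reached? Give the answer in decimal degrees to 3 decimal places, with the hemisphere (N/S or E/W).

δ = d/R = 171.4/6356.8 = 0.026963 rad
φ₂ = arcsin(sin φ₁ cos δ + cos φ₁ sin δ cos θ)
   = arcsin(0.98286·0.99964 + 0.18434·0.02696·0.96222) = 80.85404°
λ₂ = λ₁ + atan2(sin θ sin δ cos φ₁, cos δ − sin φ₁ sin φ₂) = 14.07081°

14.071°E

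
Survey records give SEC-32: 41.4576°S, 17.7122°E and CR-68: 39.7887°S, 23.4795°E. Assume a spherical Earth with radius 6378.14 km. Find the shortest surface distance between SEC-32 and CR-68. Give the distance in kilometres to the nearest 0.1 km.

Δφ = 1.6689°,  Δλ = 5.7673°
a = sin²(Δφ/2) + cos φ₁ cos φ₂ sin²(Δλ/2) = 0.001670
c = 2·arcsin(√a) = 0.081744 rad = 4.6836°
d = R·c = 6378.14 × 0.081744 = 521.4 km

521.4 km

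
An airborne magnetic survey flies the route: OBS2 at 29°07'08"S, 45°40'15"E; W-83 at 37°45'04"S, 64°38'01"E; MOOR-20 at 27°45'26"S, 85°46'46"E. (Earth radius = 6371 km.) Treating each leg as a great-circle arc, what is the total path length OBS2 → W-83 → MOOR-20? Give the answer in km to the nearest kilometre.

4259 km

OBS2: φ = -29.11889°, λ = +45.67083°
W-83: φ = -37.75111°, λ = +64.63361°
MOOR-20: φ = -27.75722°, λ = +85.77944°
OBS2→W-83: c = 0.313742 rad, d = 1998.85 km
W-83→MOOR-20: c = 0.354810 rad, d = 2260.49 km
Total = 1998.85 + 2260.49 = 4259.35 km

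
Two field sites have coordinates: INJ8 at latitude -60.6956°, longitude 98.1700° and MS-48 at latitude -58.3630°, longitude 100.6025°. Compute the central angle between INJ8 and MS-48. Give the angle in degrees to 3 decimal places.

Δφ = 2.3326°,  Δλ = 2.4325°
a = sin²(Δφ/2) + cos φ₁ cos φ₂ sin²(Δλ/2) = 0.000530
c = 2·arcsin(√a) = 0.046046 rad = 2.6383°

2.638°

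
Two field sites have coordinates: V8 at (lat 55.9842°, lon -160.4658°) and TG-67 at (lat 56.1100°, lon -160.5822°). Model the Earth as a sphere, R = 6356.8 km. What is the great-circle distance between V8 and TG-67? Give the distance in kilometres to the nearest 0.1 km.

15.7 km

Δφ = 0.1258°,  Δλ = -0.1164°
a = sin²(Δφ/2) + cos φ₁ cos φ₂ sin²(Δλ/2) = 0.000002
c = 2·arcsin(√a) = 0.002471 rad = 0.1416°
d = R·c = 6356.8 × 0.002471 = 15.7 km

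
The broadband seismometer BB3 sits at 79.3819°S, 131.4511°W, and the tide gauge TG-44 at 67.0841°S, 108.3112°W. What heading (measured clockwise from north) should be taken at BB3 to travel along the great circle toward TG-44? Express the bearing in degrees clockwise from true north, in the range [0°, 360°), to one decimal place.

40.0°

Δλ = 23.1399°
y = sin Δλ · cos φ₂ = 0.153017
x = cos φ₁ sin φ₂ − sin φ₁ cos φ₂ cos Δλ = 0.182203
θ = atan2(y, x) = 40.0242° → 40.0242° (mod 360°)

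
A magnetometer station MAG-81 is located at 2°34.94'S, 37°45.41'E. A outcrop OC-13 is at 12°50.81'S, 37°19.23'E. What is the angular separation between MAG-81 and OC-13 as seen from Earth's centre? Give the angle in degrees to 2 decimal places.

MAG-81: φ = -2.58233°, λ = +37.75683°
OC-13: φ = -12.84683°, λ = +37.32050°
Δφ = -10.2645°,  Δλ = -0.4363°
a = sin²(Δφ/2) + cos φ₁ cos φ₂ sin²(Δλ/2) = 0.008016
c = 2·arcsin(√a) = 0.179308 rad = 10.2736°

10.27°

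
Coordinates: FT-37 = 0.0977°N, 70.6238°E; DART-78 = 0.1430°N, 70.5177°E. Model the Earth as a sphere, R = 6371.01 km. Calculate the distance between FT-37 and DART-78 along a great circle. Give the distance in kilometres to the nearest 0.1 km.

12.8 km

Δφ = 0.0453°,  Δλ = -0.1061°
a = sin²(Δφ/2) + cos φ₁ cos φ₂ sin²(Δλ/2) = 0.000001
c = 2·arcsin(√a) = 0.002014 rad = 0.1154°
d = R·c = 6371.01 × 0.002014 = 12.8 km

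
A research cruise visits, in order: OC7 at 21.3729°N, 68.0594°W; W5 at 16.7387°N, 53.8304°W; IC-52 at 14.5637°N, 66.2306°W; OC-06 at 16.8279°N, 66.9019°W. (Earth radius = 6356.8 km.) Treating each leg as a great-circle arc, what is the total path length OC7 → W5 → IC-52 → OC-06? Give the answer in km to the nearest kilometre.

3185 km

OC7→W5: c = 0.248135 rad, d = 1577.34 km
W5→IC-52: c = 0.211784 rad, d = 1346.27 km
IC-52→OC-06: c = 0.041096 rad, d = 261.24 km
Total = 1577.34 + 1346.27 + 261.24 = 3184.85 km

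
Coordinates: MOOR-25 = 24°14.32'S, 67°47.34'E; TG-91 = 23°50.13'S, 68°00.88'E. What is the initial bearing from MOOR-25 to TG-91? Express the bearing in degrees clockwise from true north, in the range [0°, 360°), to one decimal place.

27.1°

MOOR-25: φ = -24.23867°, λ = +67.78900°
TG-91: φ = -23.83550°, λ = +68.01467°
Δλ = 0.2257°
y = sin Δλ · cos φ₂ = 0.003603
x = cos φ₁ sin φ₂ − sin φ₁ cos φ₂ cos Δλ = 0.007034
θ = atan2(y, x) = 27.1220° → 27.1220° (mod 360°)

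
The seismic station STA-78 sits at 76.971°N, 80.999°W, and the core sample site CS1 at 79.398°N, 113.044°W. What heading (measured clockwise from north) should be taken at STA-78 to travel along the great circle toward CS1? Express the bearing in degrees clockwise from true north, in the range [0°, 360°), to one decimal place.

305.5°

Δλ = -32.0450°
y = sin Δλ · cos φ₂ = -0.097620
x = cos φ₁ sin φ₂ − sin φ₁ cos φ₂ cos Δλ = 0.069658
θ = atan2(y, x) = -54.4896° → 305.5104° (mod 360°)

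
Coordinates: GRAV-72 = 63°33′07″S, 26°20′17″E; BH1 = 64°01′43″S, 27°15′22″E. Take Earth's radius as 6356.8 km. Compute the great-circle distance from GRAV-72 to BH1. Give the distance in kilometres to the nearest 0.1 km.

GRAV-72: φ = -63.55194°, λ = +26.33806°
BH1: φ = -64.02861°, λ = +27.25611°
Δφ = -0.4767°,  Δλ = 0.9181°
a = sin²(Δφ/2) + cos φ₁ cos φ₂ sin²(Δλ/2) = 0.000030
c = 2·arcsin(√a) = 0.010922 rad = 0.6258°
d = R·c = 6356.8 × 0.010922 = 69.4 km

69.4 km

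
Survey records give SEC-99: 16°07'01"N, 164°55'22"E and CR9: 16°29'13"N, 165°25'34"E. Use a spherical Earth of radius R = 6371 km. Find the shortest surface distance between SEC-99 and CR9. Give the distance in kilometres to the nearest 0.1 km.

SEC-99: φ = +16.11694°, λ = +164.92278°
CR9: φ = +16.48694°, λ = +165.42611°
Δφ = 0.3700°,  Δλ = 0.5033°
a = sin²(Δφ/2) + cos φ₁ cos φ₂ sin²(Δλ/2) = 0.000028
c = 2·arcsin(√a) = 0.010620 rad = 0.6085°
d = R·c = 6371 × 0.010620 = 67.7 km

67.7 km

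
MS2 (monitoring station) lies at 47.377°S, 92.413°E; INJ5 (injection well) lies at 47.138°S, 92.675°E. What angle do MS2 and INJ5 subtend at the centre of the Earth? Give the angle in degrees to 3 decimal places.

Δφ = 0.2390°,  Δλ = 0.2620°
a = sin²(Δφ/2) + cos φ₁ cos φ₂ sin²(Δλ/2) = 0.000007
c = 2·arcsin(√a) = 0.005199 rad = 0.2979°

0.298°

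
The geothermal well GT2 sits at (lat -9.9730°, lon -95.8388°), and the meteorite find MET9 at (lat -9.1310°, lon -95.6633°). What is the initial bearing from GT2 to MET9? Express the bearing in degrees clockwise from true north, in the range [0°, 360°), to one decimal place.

11.6°

Δλ = 0.1755°
y = sin Δλ · cos φ₂ = 0.003024
x = cos φ₁ sin φ₂ − sin φ₁ cos φ₂ cos Δλ = 0.014694
θ = atan2(y, x) = 11.6296° → 11.6296° (mod 360°)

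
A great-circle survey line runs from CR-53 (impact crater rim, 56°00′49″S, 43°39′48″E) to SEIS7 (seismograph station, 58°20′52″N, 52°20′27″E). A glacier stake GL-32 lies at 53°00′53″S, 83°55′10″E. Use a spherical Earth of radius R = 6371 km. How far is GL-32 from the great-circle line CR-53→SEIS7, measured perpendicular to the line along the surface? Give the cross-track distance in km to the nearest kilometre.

CR-53: φ = -56.01361°, λ = +43.66333°
SEIS7: φ = +58.34778°, λ = +52.34083°
GL-32: φ = -53.01472°, λ = +83.91944°
δ₁₃ = central angle CR-53→GL-32 = 0.405303 rad  (haversine)
θ₁₃ = bearing CR-53→GL-32 = 99.610°,  θ₁₂ = bearing CR-53→SEIS7 = 4.994°
dₓₜ = R·arcsin(sin δ₁₃ · sin(θ₁₃ − θ₁₂)) = 6371·arcsin(0.39430·sin(94.616°)) = 2573.320 km
|dₓₜ| = 2573.320 km

2573 km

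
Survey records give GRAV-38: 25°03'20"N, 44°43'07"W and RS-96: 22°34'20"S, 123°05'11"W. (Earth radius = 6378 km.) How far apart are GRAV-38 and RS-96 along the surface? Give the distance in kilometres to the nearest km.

9980 km

GRAV-38: φ = +25.05556°, λ = -44.71861°
RS-96: φ = -22.57222°, λ = -123.08639°
Δφ = -47.6278°,  Δλ = -78.3678°
a = sin²(Δφ/2) + cos φ₁ cos φ₂ sin²(Δλ/2) = 0.496948
c = 2·arcsin(√a) = 1.564692 rad = 89.6502°
d = R·c = 6378 × 1.564692 = 9979.6 km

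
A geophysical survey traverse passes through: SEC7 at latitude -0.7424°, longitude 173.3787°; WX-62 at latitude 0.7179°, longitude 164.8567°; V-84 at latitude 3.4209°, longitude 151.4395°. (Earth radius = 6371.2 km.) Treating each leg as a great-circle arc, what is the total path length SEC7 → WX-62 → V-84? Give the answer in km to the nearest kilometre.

SEC7→WX-62: c = 0.150901 rad, d = 961.42 km
WX-62→V-84: c = 0.238707 rad, d = 1520.85 km
Total = 961.42 + 1520.85 = 2482.27 km

2482 km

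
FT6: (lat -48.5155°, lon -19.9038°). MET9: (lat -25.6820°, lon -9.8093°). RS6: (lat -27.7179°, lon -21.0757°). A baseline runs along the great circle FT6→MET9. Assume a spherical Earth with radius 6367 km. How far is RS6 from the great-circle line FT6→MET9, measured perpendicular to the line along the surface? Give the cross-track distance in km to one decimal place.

982.3 km

δ₁₃ = central angle FT6→RS6 = 0.363332 rad  (haversine)
θ₁₃ = bearing FT6→RS6 = 357.080°,  θ₁₂ = bearing FT6→MET9 = 22.700°
dₓₜ = R·arcsin(sin δ₁₃ · sin(θ₁₃ − θ₁₂)) = 6367·arcsin(0.35539·sin(334.379°)) = -982.334 km
|dₓₜ| = 982.334 km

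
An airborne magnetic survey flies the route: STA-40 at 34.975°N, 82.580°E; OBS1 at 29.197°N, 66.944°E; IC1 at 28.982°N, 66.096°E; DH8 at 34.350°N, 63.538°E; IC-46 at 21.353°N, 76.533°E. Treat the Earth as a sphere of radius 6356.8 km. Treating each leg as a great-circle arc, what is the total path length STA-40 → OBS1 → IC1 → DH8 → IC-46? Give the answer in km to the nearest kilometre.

4250 km

STA-40→OBS1: c = 0.251867 rad, d = 1601.07 km
OBS1→IC1: c = 0.013467 rad, d = 85.61 km
IC1→DH8: c = 0.101090 rad, d = 642.61 km
DH8→IC-46: c = 0.302182 rad, d = 1920.91 km
Total = 1601.07 + 85.61 + 642.61 + 1920.91 = 4250.20 km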